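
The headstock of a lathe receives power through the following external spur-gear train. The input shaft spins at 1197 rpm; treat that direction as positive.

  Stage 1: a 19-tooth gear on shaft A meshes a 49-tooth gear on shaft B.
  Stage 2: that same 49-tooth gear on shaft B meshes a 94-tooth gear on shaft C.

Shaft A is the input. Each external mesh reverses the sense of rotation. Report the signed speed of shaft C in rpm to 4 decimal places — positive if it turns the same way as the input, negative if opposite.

+241.9468 rpm (same as input, |ω| = 241.9468 rpm)

Stage 1 [19T→49T]: ω = 1197.0000×19/49 = 464.1429 rpm, dir flips to −; running = −464.1429
Stage 2 [49T→94T]: ω = 464.1429×49/94 = 241.9468 rpm, dir flips to +; running = +241.9468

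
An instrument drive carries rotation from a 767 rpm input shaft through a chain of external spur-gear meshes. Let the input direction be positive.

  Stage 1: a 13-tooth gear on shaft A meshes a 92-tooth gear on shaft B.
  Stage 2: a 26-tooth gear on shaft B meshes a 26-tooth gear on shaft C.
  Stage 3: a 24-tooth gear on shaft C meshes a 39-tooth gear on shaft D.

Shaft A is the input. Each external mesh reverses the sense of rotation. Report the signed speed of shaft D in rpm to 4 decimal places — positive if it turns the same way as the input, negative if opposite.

-66.6957 rpm (opposite to input, |ω| = 66.6957 rpm)

Stage 1 [13T→92T]: ω = 767.0000×13/92 = 108.3804 rpm, dir flips to −; running = −108.3804
Stage 2 [26T→26T]: ω = 108.3804×26/26 = 108.3804 rpm, dir flips to +; running = +108.3804
Stage 3 [24T→39T]: ω = 108.3804×24/39 = 66.6957 rpm, dir flips to −; running = −66.6957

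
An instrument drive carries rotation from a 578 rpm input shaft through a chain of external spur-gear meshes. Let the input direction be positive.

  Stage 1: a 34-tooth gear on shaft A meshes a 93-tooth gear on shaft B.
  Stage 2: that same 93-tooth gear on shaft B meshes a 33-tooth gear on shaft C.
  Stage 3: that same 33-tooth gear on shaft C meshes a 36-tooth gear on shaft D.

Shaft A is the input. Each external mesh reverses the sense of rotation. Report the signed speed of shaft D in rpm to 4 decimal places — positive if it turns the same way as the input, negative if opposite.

Stage 1 [34T→93T]: ω = 578.0000×34/93 = 211.3118 rpm, dir flips to −; running = −211.3118
Stage 2 [93T→33T]: ω = 211.3118×93/33 = 595.5152 rpm, dir flips to +; running = +595.5152
Stage 3 [33T→36T]: ω = 595.5152×33/36 = 545.8889 rpm, dir flips to −; running = −545.8889

-545.8889 rpm (opposite to input, |ω| = 545.8889 rpm)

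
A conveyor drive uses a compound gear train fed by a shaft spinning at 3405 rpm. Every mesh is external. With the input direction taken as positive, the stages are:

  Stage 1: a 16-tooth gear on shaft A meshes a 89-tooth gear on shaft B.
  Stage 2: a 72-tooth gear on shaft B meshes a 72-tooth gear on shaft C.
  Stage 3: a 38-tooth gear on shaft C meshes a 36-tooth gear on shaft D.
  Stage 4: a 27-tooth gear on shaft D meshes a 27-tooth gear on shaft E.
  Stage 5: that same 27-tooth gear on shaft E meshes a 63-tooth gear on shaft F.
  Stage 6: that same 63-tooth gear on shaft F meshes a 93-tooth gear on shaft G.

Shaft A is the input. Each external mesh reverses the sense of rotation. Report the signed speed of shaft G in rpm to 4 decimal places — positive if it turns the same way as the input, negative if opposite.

Stage 1 [16T→89T]: ω = 3405.0000×16/89 = 612.1348 rpm, dir flips to −; running = −612.1348
Stage 2 [72T→72T]: ω = 612.1348×72/72 = 612.1348 rpm, dir flips to +; running = +612.1348
Stage 3 [38T→36T]: ω = 612.1348×38/36 = 646.1423 rpm, dir flips to −; running = −646.1423
Stage 4 [27T→27T]: ω = 646.1423×27/27 = 646.1423 rpm, dir flips to +; running = +646.1423
Stage 5 [27T→63T]: ω = 646.1423×27/63 = 276.9181 rpm, dir flips to −; running = −276.9181
Stage 6 [63T→93T]: ω = 276.9181×63/93 = 187.5897 rpm, dir flips to +; running = +187.5897

+187.5897 rpm (same as input, |ω| = 187.5897 rpm)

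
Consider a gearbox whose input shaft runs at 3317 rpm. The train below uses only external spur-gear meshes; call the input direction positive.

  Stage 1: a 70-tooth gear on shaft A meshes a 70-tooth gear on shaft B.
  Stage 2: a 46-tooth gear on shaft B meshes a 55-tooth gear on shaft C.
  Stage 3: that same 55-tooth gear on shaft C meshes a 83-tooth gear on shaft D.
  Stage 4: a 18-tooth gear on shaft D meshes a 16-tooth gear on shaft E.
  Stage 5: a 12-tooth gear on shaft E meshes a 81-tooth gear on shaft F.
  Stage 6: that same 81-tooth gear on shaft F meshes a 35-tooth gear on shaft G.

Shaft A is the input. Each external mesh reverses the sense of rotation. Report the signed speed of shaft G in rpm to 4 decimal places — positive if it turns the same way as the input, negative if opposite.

Stage 1 [70T→70T]: ω = 3317.0000×70/70 = 3317.0000 rpm, dir flips to −; running = −3317.0000
Stage 2 [46T→55T]: ω = 3317.0000×46/55 = 2774.2182 rpm, dir flips to +; running = +2774.2182
Stage 3 [55T→83T]: ω = 2774.2182×55/83 = 1838.3373 rpm, dir flips to −; running = −1838.3373
Stage 4 [18T→16T]: ω = 1838.3373×18/16 = 2068.1295 rpm, dir flips to +; running = +2068.1295
Stage 5 [12T→81T]: ω = 2068.1295×12/81 = 306.3896 rpm, dir flips to −; running = −306.3896
Stage 6 [81T→35T]: ω = 306.3896×81/35 = 709.0730 rpm, dir flips to +; running = +709.0730

+709.0730 rpm (same as input, |ω| = 709.0730 rpm)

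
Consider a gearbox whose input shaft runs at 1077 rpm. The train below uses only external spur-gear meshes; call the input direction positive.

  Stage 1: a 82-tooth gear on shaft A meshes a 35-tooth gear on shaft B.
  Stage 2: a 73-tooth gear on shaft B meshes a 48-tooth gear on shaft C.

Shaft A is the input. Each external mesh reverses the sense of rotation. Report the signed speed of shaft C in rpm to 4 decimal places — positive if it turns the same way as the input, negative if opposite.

+3837.4536 rpm (same as input, |ω| = 3837.4536 rpm)

Stage 1 [82T→35T]: ω = 1077.0000×82/35 = 2523.2571 rpm, dir flips to −; running = −2523.2571
Stage 2 [73T→48T]: ω = 2523.2571×73/48 = 3837.4536 rpm, dir flips to +; running = +3837.4536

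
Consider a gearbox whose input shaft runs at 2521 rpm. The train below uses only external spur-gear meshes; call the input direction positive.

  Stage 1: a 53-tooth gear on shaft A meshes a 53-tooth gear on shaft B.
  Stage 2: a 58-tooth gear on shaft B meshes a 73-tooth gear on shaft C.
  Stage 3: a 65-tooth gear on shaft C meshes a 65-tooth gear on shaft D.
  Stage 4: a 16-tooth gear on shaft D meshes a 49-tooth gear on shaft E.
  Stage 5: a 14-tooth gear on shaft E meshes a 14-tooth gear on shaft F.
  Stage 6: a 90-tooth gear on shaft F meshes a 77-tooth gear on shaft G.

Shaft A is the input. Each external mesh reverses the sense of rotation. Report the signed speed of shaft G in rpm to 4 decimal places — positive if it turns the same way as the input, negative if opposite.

Stage 1 [53T→53T]: ω = 2521.0000×53/53 = 2521.0000 rpm, dir flips to −; running = −2521.0000
Stage 2 [58T→73T]: ω = 2521.0000×58/73 = 2002.9863 rpm, dir flips to +; running = +2002.9863
Stage 3 [65T→65T]: ω = 2002.9863×65/65 = 2002.9863 rpm, dir flips to −; running = −2002.9863
Stage 4 [16T→49T]: ω = 2002.9863×16/49 = 654.0363 rpm, dir flips to +; running = +654.0363
Stage 5 [14T→14T]: ω = 654.0363×14/14 = 654.0363 rpm, dir flips to −; running = −654.0363
Stage 6 [90T→77T]: ω = 654.0363×90/77 = 764.4581 rpm, dir flips to +; running = +764.4581

+764.4581 rpm (same as input, |ω| = 764.4581 rpm)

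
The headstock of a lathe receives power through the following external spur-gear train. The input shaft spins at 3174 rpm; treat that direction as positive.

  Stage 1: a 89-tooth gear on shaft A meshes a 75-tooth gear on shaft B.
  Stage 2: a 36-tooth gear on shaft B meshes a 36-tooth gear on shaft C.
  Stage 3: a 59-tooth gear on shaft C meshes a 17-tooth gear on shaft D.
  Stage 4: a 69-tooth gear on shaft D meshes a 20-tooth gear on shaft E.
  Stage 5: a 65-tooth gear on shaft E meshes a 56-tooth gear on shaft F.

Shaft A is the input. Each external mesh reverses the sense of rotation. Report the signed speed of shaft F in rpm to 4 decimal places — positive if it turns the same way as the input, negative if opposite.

Stage 1 [89T→75T]: ω = 3174.0000×89/75 = 3766.4800 rpm, dir flips to −; running = −3766.4800
Stage 2 [36T→36T]: ω = 3766.4800×36/36 = 3766.4800 rpm, dir flips to +; running = +3766.4800
Stage 3 [59T→17T]: ω = 3766.4800×59/17 = 13071.9012 rpm, dir flips to −; running = −13071.9012
Stage 4 [69T→20T]: ω = 13071.9012×69/20 = 45098.0591 rpm, dir flips to +; running = +45098.0591
Stage 5 [65T→56T]: ω = 45098.0591×65/56 = 52345.9614 rpm, dir flips to −; running = −52345.9614

-52345.9614 rpm (opposite to input, |ω| = 52345.9614 rpm)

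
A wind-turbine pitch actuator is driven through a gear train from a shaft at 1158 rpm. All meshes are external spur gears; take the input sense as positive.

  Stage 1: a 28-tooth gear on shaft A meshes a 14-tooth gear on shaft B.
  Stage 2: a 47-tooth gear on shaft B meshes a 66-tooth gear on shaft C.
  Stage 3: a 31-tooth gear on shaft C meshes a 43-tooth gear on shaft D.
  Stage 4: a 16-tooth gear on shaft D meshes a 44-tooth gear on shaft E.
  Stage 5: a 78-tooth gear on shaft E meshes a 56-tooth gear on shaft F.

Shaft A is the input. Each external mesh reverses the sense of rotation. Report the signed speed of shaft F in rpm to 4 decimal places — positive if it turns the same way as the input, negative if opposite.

Stage 1 [28T→14T]: ω = 1158.0000×28/14 = 2316.0000 rpm, dir flips to −; running = −2316.0000
Stage 2 [47T→66T]: ω = 2316.0000×47/66 = 1649.2727 rpm, dir flips to +; running = +1649.2727
Stage 3 [31T→43T]: ω = 1649.2727×31/43 = 1189.0106 rpm, dir flips to −; running = −1189.0106
Stage 4 [16T→44T]: ω = 1189.0106×16/44 = 432.3675 rpm, dir flips to +; running = +432.3675
Stage 5 [78T→56T]: ω = 432.3675×78/56 = 602.2261 rpm, dir flips to −; running = −602.2261

-602.2261 rpm (opposite to input, |ω| = 602.2261 rpm)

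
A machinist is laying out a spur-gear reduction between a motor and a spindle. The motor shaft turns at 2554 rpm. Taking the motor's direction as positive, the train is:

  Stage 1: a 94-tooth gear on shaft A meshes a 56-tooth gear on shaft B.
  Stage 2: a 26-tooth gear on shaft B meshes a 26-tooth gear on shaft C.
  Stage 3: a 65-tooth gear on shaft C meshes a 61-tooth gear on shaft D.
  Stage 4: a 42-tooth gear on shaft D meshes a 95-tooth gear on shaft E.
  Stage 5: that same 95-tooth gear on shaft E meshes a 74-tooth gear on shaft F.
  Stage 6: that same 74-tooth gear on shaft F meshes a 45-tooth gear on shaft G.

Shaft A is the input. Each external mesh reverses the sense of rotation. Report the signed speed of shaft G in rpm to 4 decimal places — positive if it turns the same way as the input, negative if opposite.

Stage 1 [94T→56T]: ω = 2554.0000×94/56 = 4287.0714 rpm, dir flips to −; running = −4287.0714
Stage 2 [26T→26T]: ω = 4287.0714×26/26 = 4287.0714 rpm, dir flips to +; running = +4287.0714
Stage 3 [65T→61T]: ω = 4287.0714×65/61 = 4568.1909 rpm, dir flips to −; running = −4568.1909
Stage 4 [42T→95T]: ω = 4568.1909×42/95 = 2019.6212 rpm, dir flips to +; running = +2019.6212
Stage 5 [95T→74T]: ω = 2019.6212×95/74 = 2592.7570 rpm, dir flips to −; running = −2592.7570
Stage 6 [74T→45T]: ω = 2592.7570×74/45 = 4263.6448 rpm, dir flips to +; running = +4263.6448

+4263.6448 rpm (same as input, |ω| = 4263.6448 rpm)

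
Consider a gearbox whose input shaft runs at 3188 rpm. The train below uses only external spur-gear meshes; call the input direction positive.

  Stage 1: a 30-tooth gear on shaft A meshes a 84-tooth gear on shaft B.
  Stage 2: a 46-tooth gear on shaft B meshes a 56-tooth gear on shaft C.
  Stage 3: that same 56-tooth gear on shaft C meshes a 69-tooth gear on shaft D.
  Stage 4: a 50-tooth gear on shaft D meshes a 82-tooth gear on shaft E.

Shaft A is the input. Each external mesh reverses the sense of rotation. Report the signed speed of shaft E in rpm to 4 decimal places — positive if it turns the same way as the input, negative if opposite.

Stage 1 [30T→84T]: ω = 3188.0000×30/84 = 1138.5714 rpm, dir flips to −; running = −1138.5714
Stage 2 [46T→56T]: ω = 1138.5714×46/56 = 935.2551 rpm, dir flips to +; running = +935.2551
Stage 3 [56T→69T]: ω = 935.2551×56/69 = 759.0476 rpm, dir flips to −; running = −759.0476
Stage 4 [50T→82T]: ω = 759.0476×50/82 = 462.8339 rpm, dir flips to +; running = +462.8339

+462.8339 rpm (same as input, |ω| = 462.8339 rpm)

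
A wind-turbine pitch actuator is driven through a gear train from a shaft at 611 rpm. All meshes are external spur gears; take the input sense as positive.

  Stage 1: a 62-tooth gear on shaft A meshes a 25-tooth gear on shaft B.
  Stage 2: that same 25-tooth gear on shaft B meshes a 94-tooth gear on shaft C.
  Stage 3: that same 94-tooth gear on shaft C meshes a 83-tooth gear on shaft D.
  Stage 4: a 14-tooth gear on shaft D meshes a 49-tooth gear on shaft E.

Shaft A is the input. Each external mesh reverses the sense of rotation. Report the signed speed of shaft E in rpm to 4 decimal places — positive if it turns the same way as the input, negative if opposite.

+130.4028 rpm (same as input, |ω| = 130.4028 rpm)

Stage 1 [62T→25T]: ω = 611.0000×62/25 = 1515.2800 rpm, dir flips to −; running = −1515.2800
Stage 2 [25T→94T]: ω = 1515.2800×25/94 = 403.0000 rpm, dir flips to +; running = +403.0000
Stage 3 [94T→83T]: ω = 403.0000×94/83 = 456.4096 rpm, dir flips to −; running = −456.4096
Stage 4 [14T→49T]: ω = 456.4096×14/49 = 130.4028 rpm, dir flips to +; running = +130.4028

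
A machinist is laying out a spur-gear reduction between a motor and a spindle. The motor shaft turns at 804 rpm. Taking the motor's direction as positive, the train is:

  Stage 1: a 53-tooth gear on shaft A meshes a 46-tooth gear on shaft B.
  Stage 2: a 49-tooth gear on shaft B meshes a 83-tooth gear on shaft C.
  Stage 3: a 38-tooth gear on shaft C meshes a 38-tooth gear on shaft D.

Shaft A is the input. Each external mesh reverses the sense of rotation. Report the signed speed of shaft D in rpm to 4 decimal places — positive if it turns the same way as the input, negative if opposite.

-546.8800 rpm (opposite to input, |ω| = 546.8800 rpm)

Stage 1 [53T→46T]: ω = 804.0000×53/46 = 926.3478 rpm, dir flips to −; running = −926.3478
Stage 2 [49T→83T]: ω = 926.3478×49/83 = 546.8800 rpm, dir flips to +; running = +546.8800
Stage 3 [38T→38T]: ω = 546.8800×38/38 = 546.8800 rpm, dir flips to −; running = −546.8800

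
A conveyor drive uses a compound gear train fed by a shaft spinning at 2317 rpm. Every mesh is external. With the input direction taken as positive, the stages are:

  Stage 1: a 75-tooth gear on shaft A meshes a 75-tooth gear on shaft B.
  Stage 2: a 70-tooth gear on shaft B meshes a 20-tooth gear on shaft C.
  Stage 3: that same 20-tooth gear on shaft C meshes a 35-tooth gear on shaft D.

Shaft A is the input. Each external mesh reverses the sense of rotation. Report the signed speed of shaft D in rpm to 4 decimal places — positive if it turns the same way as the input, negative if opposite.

Stage 1 [75T→75T]: ω = 2317.0000×75/75 = 2317.0000 rpm, dir flips to −; running = −2317.0000
Stage 2 [70T→20T]: ω = 2317.0000×70/20 = 8109.5000 rpm, dir flips to +; running = +8109.5000
Stage 3 [20T→35T]: ω = 8109.5000×20/35 = 4634.0000 rpm, dir flips to −; running = −4634.0000

-4634.0000 rpm (opposite to input, |ω| = 4634.0000 rpm)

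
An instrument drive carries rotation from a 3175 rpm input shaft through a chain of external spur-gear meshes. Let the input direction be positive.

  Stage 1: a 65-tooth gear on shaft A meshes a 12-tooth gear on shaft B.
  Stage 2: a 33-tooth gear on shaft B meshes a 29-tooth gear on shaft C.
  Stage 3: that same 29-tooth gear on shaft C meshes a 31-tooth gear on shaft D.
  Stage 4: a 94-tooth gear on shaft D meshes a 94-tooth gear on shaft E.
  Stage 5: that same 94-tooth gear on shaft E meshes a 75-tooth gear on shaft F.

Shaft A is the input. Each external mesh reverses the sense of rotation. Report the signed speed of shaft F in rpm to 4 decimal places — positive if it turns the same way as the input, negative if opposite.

Stage 1 [65T→12T]: ω = 3175.0000×65/12 = 17197.9167 rpm, dir flips to −; running = −17197.9167
Stage 2 [33T→29T]: ω = 17197.9167×33/29 = 19570.0431 rpm, dir flips to +; running = +19570.0431
Stage 3 [29T→31T]: ω = 19570.0431×29/31 = 18307.4597 rpm, dir flips to −; running = −18307.4597
Stage 4 [94T→94T]: ω = 18307.4597×94/94 = 18307.4597 rpm, dir flips to +; running = +18307.4597
Stage 5 [94T→75T]: ω = 18307.4597×94/75 = 22945.3495 rpm, dir flips to −; running = −22945.3495

-22945.3495 rpm (opposite to input, |ω| = 22945.3495 rpm)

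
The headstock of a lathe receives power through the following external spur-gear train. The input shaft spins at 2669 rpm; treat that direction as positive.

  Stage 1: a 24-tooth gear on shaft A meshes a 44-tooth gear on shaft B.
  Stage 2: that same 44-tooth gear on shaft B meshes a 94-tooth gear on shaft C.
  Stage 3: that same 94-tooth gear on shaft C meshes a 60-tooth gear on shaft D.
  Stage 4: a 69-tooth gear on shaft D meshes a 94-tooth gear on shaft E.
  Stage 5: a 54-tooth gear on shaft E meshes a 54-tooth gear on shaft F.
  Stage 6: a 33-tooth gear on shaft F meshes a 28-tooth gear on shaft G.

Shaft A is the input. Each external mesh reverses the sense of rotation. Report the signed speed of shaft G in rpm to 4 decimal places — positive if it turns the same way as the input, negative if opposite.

Stage 1 [24T→44T]: ω = 2669.0000×24/44 = 1455.8182 rpm, dir flips to −; running = −1455.8182
Stage 2 [44T→94T]: ω = 1455.8182×44/94 = 681.4468 rpm, dir flips to +; running = +681.4468
Stage 3 [94T→60T]: ω = 681.4468×94/60 = 1067.6000 rpm, dir flips to −; running = −1067.6000
Stage 4 [69T→94T]: ω = 1067.6000×69/94 = 783.6638 rpm, dir flips to +; running = +783.6638
Stage 5 [54T→54T]: ω = 783.6638×54/54 = 783.6638 rpm, dir flips to −; running = −783.6638
Stage 6 [33T→28T]: ω = 783.6638×33/28 = 923.6038 rpm, dir flips to +; running = +923.6038

+923.6038 rpm (same as input, |ω| = 923.6038 rpm)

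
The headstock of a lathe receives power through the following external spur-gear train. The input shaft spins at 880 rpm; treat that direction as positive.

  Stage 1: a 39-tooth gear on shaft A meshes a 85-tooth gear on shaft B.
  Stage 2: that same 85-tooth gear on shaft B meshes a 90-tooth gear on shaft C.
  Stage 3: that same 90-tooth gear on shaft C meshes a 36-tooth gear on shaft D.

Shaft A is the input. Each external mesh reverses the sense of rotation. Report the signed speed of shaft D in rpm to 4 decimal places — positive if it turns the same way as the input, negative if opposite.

-953.3333 rpm (opposite to input, |ω| = 953.3333 rpm)

Stage 1 [39T→85T]: ω = 880.0000×39/85 = 403.7647 rpm, dir flips to −; running = −403.7647
Stage 2 [85T→90T]: ω = 403.7647×85/90 = 381.3333 rpm, dir flips to +; running = +381.3333
Stage 3 [90T→36T]: ω = 381.3333×90/36 = 953.3333 rpm, dir flips to −; running = −953.3333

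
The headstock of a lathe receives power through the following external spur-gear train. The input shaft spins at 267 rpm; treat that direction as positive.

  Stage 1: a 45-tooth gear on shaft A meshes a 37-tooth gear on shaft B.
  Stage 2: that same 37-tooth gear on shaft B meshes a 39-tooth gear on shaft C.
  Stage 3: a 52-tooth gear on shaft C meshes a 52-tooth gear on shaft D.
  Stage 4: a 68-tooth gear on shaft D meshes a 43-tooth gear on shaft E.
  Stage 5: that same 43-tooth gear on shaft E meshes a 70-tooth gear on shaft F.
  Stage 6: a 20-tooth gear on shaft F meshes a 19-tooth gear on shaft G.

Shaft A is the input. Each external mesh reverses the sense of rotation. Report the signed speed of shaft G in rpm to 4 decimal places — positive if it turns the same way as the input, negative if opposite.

Stage 1 [45T→37T]: ω = 267.0000×45/37 = 324.7297 rpm, dir flips to −; running = −324.7297
Stage 2 [37T→39T]: ω = 324.7297×37/39 = 308.0769 rpm, dir flips to +; running = +308.0769
Stage 3 [52T→52T]: ω = 308.0769×52/52 = 308.0769 rpm, dir flips to −; running = −308.0769
Stage 4 [68T→43T]: ω = 308.0769×68/43 = 487.1914 rpm, dir flips to +; running = +487.1914
Stage 5 [43T→70T]: ω = 487.1914×43/70 = 299.2747 rpm, dir flips to −; running = −299.2747
Stage 6 [20T→19T]: ω = 299.2747×20/19 = 315.0260 rpm, dir flips to +; running = +315.0260

+315.0260 rpm (same as input, |ω| = 315.0260 rpm)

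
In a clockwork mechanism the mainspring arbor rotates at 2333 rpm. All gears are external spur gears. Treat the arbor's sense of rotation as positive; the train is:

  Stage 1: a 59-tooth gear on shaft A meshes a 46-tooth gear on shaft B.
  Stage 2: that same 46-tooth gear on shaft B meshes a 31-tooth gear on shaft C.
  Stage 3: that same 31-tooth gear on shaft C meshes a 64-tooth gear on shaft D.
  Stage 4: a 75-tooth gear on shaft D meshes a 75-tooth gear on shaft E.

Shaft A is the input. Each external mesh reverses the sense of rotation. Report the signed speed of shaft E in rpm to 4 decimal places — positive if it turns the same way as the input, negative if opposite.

+2150.7344 rpm (same as input, |ω| = 2150.7344 rpm)

Stage 1 [59T→46T]: ω = 2333.0000×59/46 = 2992.3261 rpm, dir flips to −; running = −2992.3261
Stage 2 [46T→31T]: ω = 2992.3261×46/31 = 4440.2258 rpm, dir flips to +; running = +4440.2258
Stage 3 [31T→64T]: ω = 4440.2258×31/64 = 2150.7344 rpm, dir flips to −; running = −2150.7344
Stage 4 [75T→75T]: ω = 2150.7344×75/75 = 2150.7344 rpm, dir flips to +; running = +2150.7344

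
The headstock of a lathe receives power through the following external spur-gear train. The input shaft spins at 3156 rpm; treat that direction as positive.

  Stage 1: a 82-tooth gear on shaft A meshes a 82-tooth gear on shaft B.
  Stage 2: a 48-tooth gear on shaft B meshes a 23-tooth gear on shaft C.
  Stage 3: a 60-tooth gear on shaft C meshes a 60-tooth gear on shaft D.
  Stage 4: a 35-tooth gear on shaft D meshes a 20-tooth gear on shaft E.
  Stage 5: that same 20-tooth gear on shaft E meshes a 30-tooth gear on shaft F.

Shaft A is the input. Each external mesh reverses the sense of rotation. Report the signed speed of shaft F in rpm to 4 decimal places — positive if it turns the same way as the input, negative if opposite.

-7684.1739 rpm (opposite to input, |ω| = 7684.1739 rpm)

Stage 1 [82T→82T]: ω = 3156.0000×82/82 = 3156.0000 rpm, dir flips to −; running = −3156.0000
Stage 2 [48T→23T]: ω = 3156.0000×48/23 = 6586.4348 rpm, dir flips to +; running = +6586.4348
Stage 3 [60T→60T]: ω = 6586.4348×60/60 = 6586.4348 rpm, dir flips to −; running = −6586.4348
Stage 4 [35T→20T]: ω = 6586.4348×35/20 = 11526.2609 rpm, dir flips to +; running = +11526.2609
Stage 5 [20T→30T]: ω = 11526.2609×20/30 = 7684.1739 rpm, dir flips to −; running = −7684.1739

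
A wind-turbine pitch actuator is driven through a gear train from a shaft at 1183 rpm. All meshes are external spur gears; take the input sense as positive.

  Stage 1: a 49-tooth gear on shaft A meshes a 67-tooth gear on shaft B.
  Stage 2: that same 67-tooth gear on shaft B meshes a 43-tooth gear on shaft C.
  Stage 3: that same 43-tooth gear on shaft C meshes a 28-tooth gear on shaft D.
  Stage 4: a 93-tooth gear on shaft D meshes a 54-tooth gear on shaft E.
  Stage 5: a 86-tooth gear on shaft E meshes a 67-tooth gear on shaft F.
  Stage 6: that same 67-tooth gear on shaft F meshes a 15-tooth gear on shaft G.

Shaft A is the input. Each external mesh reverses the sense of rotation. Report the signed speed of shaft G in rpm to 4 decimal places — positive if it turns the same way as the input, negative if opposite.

+20441.8019 rpm (same as input, |ω| = 20441.8019 rpm)

Stage 1 [49T→67T]: ω = 1183.0000×49/67 = 865.1791 rpm, dir flips to −; running = −865.1791
Stage 2 [67T→43T]: ω = 865.1791×67/43 = 1348.0698 rpm, dir flips to +; running = +1348.0698
Stage 3 [43T→28T]: ω = 1348.0698×43/28 = 2070.2500 rpm, dir flips to −; running = −2070.2500
Stage 4 [93T→54T]: ω = 2070.2500×93/54 = 3565.4306 rpm, dir flips to +; running = +3565.4306
Stage 5 [86T→67T]: ω = 3565.4306×86/67 = 4576.5228 rpm, dir flips to −; running = −4576.5228
Stage 6 [67T→15T]: ω = 4576.5228×67/15 = 20441.8019 rpm, dir flips to +; running = +20441.8019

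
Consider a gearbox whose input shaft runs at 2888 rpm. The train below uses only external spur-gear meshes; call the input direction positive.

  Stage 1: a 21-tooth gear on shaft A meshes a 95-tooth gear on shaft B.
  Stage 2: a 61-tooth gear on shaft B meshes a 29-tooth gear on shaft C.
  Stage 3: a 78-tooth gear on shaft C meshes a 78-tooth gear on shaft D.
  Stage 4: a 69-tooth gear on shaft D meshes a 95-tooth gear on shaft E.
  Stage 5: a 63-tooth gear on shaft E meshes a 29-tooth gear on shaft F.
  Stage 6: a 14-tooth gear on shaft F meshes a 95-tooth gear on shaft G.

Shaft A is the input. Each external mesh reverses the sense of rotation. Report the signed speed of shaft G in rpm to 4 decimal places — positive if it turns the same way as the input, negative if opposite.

+312.2462 rpm (same as input, |ω| = 312.2462 rpm)

Stage 1 [21T→95T]: ω = 2888.0000×21/95 = 638.4000 rpm, dir flips to −; running = −638.4000
Stage 2 [61T→29T]: ω = 638.4000×61/29 = 1342.8414 rpm, dir flips to +; running = +1342.8414
Stage 3 [78T→78T]: ω = 1342.8414×78/78 = 1342.8414 rpm, dir flips to −; running = −1342.8414
Stage 4 [69T→95T]: ω = 1342.8414×69/95 = 975.3269 rpm, dir flips to +; running = +975.3269
Stage 5 [63T→29T]: ω = 975.3269×63/29 = 2118.8136 rpm, dir flips to −; running = −2118.8136
Stage 6 [14T→95T]: ω = 2118.8136×14/95 = 312.2462 rpm, dir flips to +; running = +312.2462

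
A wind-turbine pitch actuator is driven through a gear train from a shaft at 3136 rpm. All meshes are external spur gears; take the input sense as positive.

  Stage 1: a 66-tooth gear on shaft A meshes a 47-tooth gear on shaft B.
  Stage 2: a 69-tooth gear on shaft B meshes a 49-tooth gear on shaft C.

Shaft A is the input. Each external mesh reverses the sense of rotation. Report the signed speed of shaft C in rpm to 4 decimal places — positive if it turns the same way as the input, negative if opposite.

Stage 1 [66T→47T]: ω = 3136.0000×66/47 = 4403.7447 rpm, dir flips to −; running = −4403.7447
Stage 2 [69T→49T]: ω = 4403.7447×69/49 = 6201.1915 rpm, dir flips to +; running = +6201.1915

+6201.1915 rpm (same as input, |ω| = 6201.1915 rpm)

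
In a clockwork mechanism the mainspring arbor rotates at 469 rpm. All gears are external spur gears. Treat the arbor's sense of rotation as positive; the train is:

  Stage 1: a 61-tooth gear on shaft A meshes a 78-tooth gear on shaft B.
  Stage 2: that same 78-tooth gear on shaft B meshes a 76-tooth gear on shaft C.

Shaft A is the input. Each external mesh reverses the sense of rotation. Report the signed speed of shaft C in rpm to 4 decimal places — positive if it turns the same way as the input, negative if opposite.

+376.4342 rpm (same as input, |ω| = 376.4342 rpm)

Stage 1 [61T→78T]: ω = 469.0000×61/78 = 366.7821 rpm, dir flips to −; running = −366.7821
Stage 2 [78T→76T]: ω = 366.7821×78/76 = 376.4342 rpm, dir flips to +; running = +376.4342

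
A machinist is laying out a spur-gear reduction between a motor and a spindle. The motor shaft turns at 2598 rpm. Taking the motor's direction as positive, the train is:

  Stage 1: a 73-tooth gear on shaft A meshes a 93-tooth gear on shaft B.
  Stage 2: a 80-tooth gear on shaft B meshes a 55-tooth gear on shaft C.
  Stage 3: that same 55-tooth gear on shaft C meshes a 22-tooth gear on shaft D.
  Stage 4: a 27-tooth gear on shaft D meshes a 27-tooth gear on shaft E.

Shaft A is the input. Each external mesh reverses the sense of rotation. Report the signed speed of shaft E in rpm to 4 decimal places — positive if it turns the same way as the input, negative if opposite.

+7415.6012 rpm (same as input, |ω| = 7415.6012 rpm)

Stage 1 [73T→93T]: ω = 2598.0000×73/93 = 2039.2903 rpm, dir flips to −; running = −2039.2903
Stage 2 [80T→55T]: ω = 2039.2903×80/55 = 2966.2405 rpm, dir flips to +; running = +2966.2405
Stage 3 [55T→22T]: ω = 2966.2405×55/22 = 7415.6012 rpm, dir flips to −; running = −7415.6012
Stage 4 [27T→27T]: ω = 7415.6012×27/27 = 7415.6012 rpm, dir flips to +; running = +7415.6012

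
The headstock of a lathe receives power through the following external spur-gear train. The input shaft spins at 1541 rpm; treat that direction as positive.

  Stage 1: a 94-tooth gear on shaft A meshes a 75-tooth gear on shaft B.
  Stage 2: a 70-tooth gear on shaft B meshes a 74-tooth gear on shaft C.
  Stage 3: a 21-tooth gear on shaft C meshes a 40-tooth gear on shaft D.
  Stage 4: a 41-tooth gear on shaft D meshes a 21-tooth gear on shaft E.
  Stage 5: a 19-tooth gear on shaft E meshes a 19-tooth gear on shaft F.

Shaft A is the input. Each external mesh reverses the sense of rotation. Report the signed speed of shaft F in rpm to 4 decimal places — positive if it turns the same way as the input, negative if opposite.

Stage 1 [94T→75T]: ω = 1541.0000×94/75 = 1931.3867 rpm, dir flips to −; running = −1931.3867
Stage 2 [70T→74T]: ω = 1931.3867×70/74 = 1826.9874 rpm, dir flips to +; running = +1826.9874
Stage 3 [21T→40T]: ω = 1826.9874×21/40 = 959.1684 rpm, dir flips to −; running = −959.1684
Stage 4 [41T→21T]: ω = 959.1684×41/21 = 1872.6621 rpm, dir flips to +; running = +1872.6621
Stage 5 [19T→19T]: ω = 1872.6621×19/19 = 1872.6621 rpm, dir flips to −; running = −1872.6621

-1872.6621 rpm (opposite to input, |ω| = 1872.6621 rpm)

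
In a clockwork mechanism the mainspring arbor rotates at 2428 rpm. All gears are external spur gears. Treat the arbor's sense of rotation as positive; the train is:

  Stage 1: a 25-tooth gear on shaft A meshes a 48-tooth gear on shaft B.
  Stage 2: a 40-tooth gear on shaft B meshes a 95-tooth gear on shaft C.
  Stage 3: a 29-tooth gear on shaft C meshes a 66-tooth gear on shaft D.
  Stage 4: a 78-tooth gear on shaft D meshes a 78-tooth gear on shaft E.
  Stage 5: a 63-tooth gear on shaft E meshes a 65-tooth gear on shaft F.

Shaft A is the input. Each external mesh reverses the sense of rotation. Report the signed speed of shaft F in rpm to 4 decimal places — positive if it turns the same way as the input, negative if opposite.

-226.7593 rpm (opposite to input, |ω| = 226.7593 rpm)

Stage 1 [25T→48T]: ω = 2428.0000×25/48 = 1264.5833 rpm, dir flips to −; running = −1264.5833
Stage 2 [40T→95T]: ω = 1264.5833×40/95 = 532.4561 rpm, dir flips to +; running = +532.4561
Stage 3 [29T→66T]: ω = 532.4561×29/66 = 233.9580 rpm, dir flips to −; running = −233.9580
Stage 4 [78T→78T]: ω = 233.9580×78/78 = 233.9580 rpm, dir flips to +; running = +233.9580
Stage 5 [63T→65T]: ω = 233.9580×63/65 = 226.7593 rpm, dir flips to −; running = −226.7593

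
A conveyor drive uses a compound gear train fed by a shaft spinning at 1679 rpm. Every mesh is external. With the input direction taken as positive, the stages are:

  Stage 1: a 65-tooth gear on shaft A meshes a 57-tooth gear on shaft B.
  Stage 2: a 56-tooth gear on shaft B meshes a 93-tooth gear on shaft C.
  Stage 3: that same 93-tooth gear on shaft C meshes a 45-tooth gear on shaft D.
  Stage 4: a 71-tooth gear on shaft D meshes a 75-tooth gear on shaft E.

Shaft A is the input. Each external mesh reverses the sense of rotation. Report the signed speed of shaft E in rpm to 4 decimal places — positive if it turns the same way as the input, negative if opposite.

Stage 1 [65T→57T]: ω = 1679.0000×65/57 = 1914.6491 rpm, dir flips to −; running = −1914.6491
Stage 2 [56T→93T]: ω = 1914.6491×56/93 = 1152.9070 rpm, dir flips to +; running = +1152.9070
Stage 3 [93T→45T]: ω = 1152.9070×93/45 = 2382.6745 rpm, dir flips to −; running = −2382.6745
Stage 4 [71T→75T]: ω = 2382.6745×71/75 = 2255.5985 rpm, dir flips to +; running = +2255.5985

+2255.5985 rpm (same as input, |ω| = 2255.5985 rpm)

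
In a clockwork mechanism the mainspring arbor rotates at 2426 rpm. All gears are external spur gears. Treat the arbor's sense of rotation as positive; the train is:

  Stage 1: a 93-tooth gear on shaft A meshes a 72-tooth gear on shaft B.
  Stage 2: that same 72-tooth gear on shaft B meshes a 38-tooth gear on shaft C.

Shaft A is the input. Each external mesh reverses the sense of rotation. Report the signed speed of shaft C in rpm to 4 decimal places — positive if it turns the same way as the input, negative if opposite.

+5937.3158 rpm (same as input, |ω| = 5937.3158 rpm)

Stage 1 [93T→72T]: ω = 2426.0000×93/72 = 3133.5833 rpm, dir flips to −; running = −3133.5833
Stage 2 [72T→38T]: ω = 3133.5833×72/38 = 5937.3158 rpm, dir flips to +; running = +5937.3158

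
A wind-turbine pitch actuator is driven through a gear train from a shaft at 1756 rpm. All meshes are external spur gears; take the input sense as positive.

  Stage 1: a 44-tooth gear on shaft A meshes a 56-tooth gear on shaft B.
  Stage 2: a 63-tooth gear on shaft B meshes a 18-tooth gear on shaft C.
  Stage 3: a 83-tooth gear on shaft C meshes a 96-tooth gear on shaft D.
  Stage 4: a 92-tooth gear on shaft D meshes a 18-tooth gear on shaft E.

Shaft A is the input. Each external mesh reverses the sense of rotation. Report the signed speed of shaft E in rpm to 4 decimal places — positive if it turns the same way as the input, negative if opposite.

+21339.2616 rpm (same as input, |ω| = 21339.2616 rpm)

Stage 1 [44T→56T]: ω = 1756.0000×44/56 = 1379.7143 rpm, dir flips to −; running = −1379.7143
Stage 2 [63T→18T]: ω = 1379.7143×63/18 = 4829.0000 rpm, dir flips to +; running = +4829.0000
Stage 3 [83T→96T]: ω = 4829.0000×83/96 = 4175.0729 rpm, dir flips to −; running = −4175.0729
Stage 4 [92T→18T]: ω = 4175.0729×92/18 = 21339.2616 rpm, dir flips to +; running = +21339.2616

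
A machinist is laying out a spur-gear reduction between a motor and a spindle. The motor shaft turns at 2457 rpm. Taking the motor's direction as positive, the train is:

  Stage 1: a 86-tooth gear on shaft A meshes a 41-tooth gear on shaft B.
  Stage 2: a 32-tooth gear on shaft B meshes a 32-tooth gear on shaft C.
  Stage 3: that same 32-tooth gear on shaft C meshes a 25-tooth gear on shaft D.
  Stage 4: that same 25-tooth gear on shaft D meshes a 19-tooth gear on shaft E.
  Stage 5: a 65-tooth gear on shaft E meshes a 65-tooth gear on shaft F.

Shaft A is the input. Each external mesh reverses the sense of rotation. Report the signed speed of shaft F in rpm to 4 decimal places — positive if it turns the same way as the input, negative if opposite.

Stage 1 [86T→41T]: ω = 2457.0000×86/41 = 5153.7073 rpm, dir flips to −; running = −5153.7073
Stage 2 [32T→32T]: ω = 5153.7073×32/32 = 5153.7073 rpm, dir flips to +; running = +5153.7073
Stage 3 [32T→25T]: ω = 5153.7073×32/25 = 6596.7454 rpm, dir flips to −; running = −6596.7454
Stage 4 [25T→19T]: ω = 6596.7454×25/19 = 8679.9281 rpm, dir flips to +; running = +8679.9281
Stage 5 [65T→65T]: ω = 8679.9281×65/65 = 8679.9281 rpm, dir flips to −; running = −8679.9281

-8679.9281 rpm (opposite to input, |ω| = 8679.9281 rpm)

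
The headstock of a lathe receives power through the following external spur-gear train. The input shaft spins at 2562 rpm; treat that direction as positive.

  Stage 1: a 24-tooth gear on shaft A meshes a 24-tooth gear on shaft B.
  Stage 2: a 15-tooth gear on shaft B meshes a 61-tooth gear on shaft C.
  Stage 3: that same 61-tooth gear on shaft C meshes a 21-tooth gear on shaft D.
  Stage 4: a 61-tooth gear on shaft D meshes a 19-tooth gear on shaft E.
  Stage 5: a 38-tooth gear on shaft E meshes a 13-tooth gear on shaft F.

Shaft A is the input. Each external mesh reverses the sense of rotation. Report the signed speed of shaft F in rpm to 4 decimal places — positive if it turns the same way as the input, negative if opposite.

-17173.8462 rpm (opposite to input, |ω| = 17173.8462 rpm)

Stage 1 [24T→24T]: ω = 2562.0000×24/24 = 2562.0000 rpm, dir flips to −; running = −2562.0000
Stage 2 [15T→61T]: ω = 2562.0000×15/61 = 630.0000 rpm, dir flips to +; running = +630.0000
Stage 3 [61T→21T]: ω = 630.0000×61/21 = 1830.0000 rpm, dir flips to −; running = −1830.0000
Stage 4 [61T→19T]: ω = 1830.0000×61/19 = 5875.2632 rpm, dir flips to +; running = +5875.2632
Stage 5 [38T→13T]: ω = 5875.2632×38/13 = 17173.8462 rpm, dir flips to −; running = −17173.8462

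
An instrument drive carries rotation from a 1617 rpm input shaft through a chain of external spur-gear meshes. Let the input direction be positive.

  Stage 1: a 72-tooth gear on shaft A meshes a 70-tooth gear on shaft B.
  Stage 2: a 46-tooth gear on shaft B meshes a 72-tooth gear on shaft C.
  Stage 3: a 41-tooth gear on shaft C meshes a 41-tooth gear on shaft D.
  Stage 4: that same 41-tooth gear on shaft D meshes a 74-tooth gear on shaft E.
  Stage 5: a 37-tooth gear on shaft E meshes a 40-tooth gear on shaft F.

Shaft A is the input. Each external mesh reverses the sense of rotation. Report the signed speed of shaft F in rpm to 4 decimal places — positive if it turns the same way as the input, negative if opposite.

-544.5825 rpm (opposite to input, |ω| = 544.5825 rpm)

Stage 1 [72T→70T]: ω = 1617.0000×72/70 = 1663.2000 rpm, dir flips to −; running = −1663.2000
Stage 2 [46T→72T]: ω = 1663.2000×46/72 = 1062.6000 rpm, dir flips to +; running = +1062.6000
Stage 3 [41T→41T]: ω = 1062.6000×41/41 = 1062.6000 rpm, dir flips to −; running = −1062.6000
Stage 4 [41T→74T]: ω = 1062.6000×41/74 = 588.7378 rpm, dir flips to +; running = +588.7378
Stage 5 [37T→40T]: ω = 588.7378×37/40 = 544.5825 rpm, dir flips to −; running = −544.5825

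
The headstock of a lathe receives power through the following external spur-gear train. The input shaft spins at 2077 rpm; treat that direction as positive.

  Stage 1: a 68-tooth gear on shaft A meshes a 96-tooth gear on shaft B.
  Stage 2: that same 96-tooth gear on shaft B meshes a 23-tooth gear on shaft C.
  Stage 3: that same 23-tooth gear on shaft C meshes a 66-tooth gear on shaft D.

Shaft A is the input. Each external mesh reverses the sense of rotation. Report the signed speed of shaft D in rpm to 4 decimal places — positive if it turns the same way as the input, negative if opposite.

Stage 1 [68T→96T]: ω = 2077.0000×68/96 = 1471.2083 rpm, dir flips to −; running = −1471.2083
Stage 2 [96T→23T]: ω = 1471.2083×96/23 = 6140.6957 rpm, dir flips to +; running = +6140.6957
Stage 3 [23T→66T]: ω = 6140.6957×23/66 = 2139.9394 rpm, dir flips to −; running = −2139.9394

-2139.9394 rpm (opposite to input, |ω| = 2139.9394 rpm)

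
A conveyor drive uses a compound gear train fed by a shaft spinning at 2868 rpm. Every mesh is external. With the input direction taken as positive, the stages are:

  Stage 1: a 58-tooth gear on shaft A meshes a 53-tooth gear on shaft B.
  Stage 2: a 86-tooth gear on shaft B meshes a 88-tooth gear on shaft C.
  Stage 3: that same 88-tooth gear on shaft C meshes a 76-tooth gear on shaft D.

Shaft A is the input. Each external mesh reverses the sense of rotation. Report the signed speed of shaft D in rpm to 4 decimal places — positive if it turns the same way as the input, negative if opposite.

-3551.5353 rpm (opposite to input, |ω| = 3551.5353 rpm)

Stage 1 [58T→53T]: ω = 2868.0000×58/53 = 3138.5660 rpm, dir flips to −; running = −3138.5660
Stage 2 [86T→88T]: ω = 3138.5660×86/88 = 3067.2350 rpm, dir flips to +; running = +3067.2350
Stage 3 [88T→76T]: ω = 3067.2350×88/76 = 3551.5353 rpm, dir flips to −; running = −3551.5353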